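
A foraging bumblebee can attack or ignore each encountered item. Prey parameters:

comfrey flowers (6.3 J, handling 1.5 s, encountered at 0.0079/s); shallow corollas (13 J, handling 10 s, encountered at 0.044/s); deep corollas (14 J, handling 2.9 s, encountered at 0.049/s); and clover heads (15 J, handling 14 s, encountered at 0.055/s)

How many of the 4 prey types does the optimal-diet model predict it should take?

Rank by E/h (J/s): deep corollas 4.83, comfrey flowers 4.2, shallow corollas 1.3, clover heads 1.07. Include each in turn until the next type's E/h falls below the running intake rate.
Rate on top 1: 0.6006. comfrey flowers: 4.2 > 0.6006 → include.
Rate on top 2: 0.6376. shallow corollas: 1.3 > 0.6376 → include.
Rate on top 3: 0.8205. clover heads: 1.07 > 0.8205 → include.
Optimal diet: deep corollas, comfrey flowers, shallow corollas, clover heads — 4 of 4 types.

4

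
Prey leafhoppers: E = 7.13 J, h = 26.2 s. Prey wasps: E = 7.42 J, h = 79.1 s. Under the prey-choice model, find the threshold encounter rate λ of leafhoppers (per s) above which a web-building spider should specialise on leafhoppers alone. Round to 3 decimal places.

0.020 per s

At the threshold, the rate on leafhoppers alone equals the profitability of wasps: λ·7.13/(1 + λ·26.2) = 7.42/79.1 = 0.09381.
Rearranging, λ(7.13 − 0.09381×26.2) = 0.09381, so λ = 0.09381/4.672 = 0.02008 per s.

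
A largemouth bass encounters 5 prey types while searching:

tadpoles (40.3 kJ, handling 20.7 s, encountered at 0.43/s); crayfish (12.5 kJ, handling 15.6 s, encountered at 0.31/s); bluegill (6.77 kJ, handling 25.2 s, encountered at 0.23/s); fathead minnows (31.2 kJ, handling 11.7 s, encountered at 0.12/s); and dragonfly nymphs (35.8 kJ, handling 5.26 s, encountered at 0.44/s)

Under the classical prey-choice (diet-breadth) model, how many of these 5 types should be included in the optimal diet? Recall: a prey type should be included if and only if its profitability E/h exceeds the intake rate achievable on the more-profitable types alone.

Profitabilities (E/h, kJ/s): dragonfly nymphs 6.81, fathead minnows 2.67, tadpoles 1.95, crayfish 0.801, bluegill 0.269. Add prey in this order while the next type's profitability exceeds the intake rate on those already taken.
Rate on top 1: 4.753. fathead minnows: 2.67 < 4.753 → exclude; stop.
Optimal diet: dragonfly nymphs — 1 of 5 types.

1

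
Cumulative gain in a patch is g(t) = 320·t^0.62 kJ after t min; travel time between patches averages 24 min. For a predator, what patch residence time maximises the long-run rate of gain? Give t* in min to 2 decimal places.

39.16 min

Maximise g(t)/(T+t): set derivative to zero → g'(t)(T+t) = g(t).
g'(t) = 0.62·320·t^-0.38. Setting 0.62·320·t^-0.38 = 320·t^0.62/(24+t) gives 0.62(24+t) = t, so 0.38·t = 0.62×24.
t* = 0.62×24/0.38 = 39.16 min.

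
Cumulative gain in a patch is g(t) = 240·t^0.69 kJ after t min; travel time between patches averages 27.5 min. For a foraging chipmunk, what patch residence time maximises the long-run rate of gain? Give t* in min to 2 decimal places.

Maximise g(t)/(T+t): set derivative to zero → g'(t)(T+t) = g(t).
g'(t) = 0.69·240·t^-0.31. Setting 0.69·240·t^-0.31 = 240·t^0.69/(27.5+t) gives 0.69(27.5+t) = t, so 0.31·t = 0.69×27.5.
t* = 0.69×27.5/0.31 = 61.21 min.

61.21 min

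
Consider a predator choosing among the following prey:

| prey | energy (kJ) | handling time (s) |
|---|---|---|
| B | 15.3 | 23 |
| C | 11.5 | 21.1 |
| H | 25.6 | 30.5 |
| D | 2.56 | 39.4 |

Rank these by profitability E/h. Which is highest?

Profitability E/h (kJ/s): B = 15.3/23 = 0.665, C = 11.5/21.1 = 0.545, H = 25.6/30.5 = 0.839, D = 2.56/39.4 = 0.065.
Ranked: H > B > C > D.

H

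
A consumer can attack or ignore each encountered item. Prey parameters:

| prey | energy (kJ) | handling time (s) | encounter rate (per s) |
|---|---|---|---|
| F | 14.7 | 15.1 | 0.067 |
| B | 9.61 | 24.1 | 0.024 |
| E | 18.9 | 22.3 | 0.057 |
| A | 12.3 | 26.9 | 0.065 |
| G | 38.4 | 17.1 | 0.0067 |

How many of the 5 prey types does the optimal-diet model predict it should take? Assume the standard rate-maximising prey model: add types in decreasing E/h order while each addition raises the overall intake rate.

E/h in descending order: G 2.25, F 0.974, E 0.848, A 0.457, B 0.399 kJ/s. The optimal diet is the largest prefix of this list for which every included type satisfies E_i/h_i > R on the types above it.
Rate on top 1: 0.2308. F: 0.974 > 0.2308 → include.
Rate on top 2: 0.5842. E: 0.848 > 0.5842 → include.
Rate on top 3: 0.6827. A: 0.457 < 0.6827 → exclude; stop.
Optimal diet: G, F, E — 3 of 5 types.

3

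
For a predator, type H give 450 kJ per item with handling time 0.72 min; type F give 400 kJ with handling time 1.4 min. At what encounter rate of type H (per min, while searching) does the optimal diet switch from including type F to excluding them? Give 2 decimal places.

Drop type F once their profitability E₂/h₂ falls below the rate achievable on type H alone: E₂/h₂ = λE₁/(1 + λh₁).
Solve for λ: λE₁h₂ = E₂(1 + λh₁) → λ(E₁h₂ − E₂h₁) = E₂ → λ = E₂/(E₁h₂ − E₂h₁).
λ = 400/(450×1.4 − 400×0.72) = 400/342 = 1.17 per min.

1.17 per min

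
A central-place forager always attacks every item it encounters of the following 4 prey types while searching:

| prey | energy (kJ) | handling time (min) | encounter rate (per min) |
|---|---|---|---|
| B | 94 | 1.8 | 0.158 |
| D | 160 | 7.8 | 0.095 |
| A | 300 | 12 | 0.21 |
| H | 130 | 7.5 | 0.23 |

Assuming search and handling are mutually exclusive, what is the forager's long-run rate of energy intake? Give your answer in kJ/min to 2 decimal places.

R = (0.158×94 + 0.095×160 + 0.21×300 + 0.23×130) / (1 + 0.158×1.8 + 0.095×7.8 + 0.21×12 + 0.23×7.5) = 123/6.27 = 19.61 kJ/min.

19.61 kJ/min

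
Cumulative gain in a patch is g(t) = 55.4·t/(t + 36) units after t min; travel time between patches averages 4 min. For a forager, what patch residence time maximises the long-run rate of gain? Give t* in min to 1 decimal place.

12.0 min

Maximise g(t)/(T+t): set derivative to zero → g'(t)(T+t) = g(t).
g'(t) = 55.4·36/(t + 36)². Setting 55.4·36/(t+36)² = 55.4t/[(t+36)(4+t)] gives 36(4+t) = t(t+36), so t² = 36×4 = 144.
t* = √144 = 12 min.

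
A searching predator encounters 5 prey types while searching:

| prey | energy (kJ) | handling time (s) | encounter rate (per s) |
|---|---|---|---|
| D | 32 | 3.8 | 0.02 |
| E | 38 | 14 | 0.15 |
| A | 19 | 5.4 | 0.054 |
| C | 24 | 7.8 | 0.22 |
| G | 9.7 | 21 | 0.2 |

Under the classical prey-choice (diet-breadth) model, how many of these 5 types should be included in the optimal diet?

Profitabilities (E/h, kJ/s): D 8.42, A 3.52, C 3.08, E 2.71, G 0.462. Add prey in this order while the next type's profitability exceeds the intake rate on those already taken.
Rate on top 1: 0.5948. A: 3.52 > 0.5948 → include.
Rate on top 2: 1.218. C: 3.08 > 1.218 → include.
Rate on top 3: 2.253. E: 2.71 > 2.253 → include.
Rate on top 4: 2.44. G: 0.462 < 2.44 → exclude; stop.
Optimal diet: D, A, C, E — 4 of 5 types.

4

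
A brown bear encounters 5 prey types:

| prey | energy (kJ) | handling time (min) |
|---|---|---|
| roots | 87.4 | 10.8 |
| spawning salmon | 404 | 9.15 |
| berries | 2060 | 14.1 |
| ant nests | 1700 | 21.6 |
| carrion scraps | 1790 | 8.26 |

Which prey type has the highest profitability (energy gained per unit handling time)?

Profitability E/h (kJ/min): roots = 87.4/10.8 = 8.09, spawning salmon = 404/9.15 = 44.2, berries = 2060/14.1 = 146, ant nests = 1700/21.6 = 78.7, carrion scraps = 1790/8.26 = 217.
Ranked: carrion scraps > berries > ant nests > spawning salmon > roots.

carrion scraps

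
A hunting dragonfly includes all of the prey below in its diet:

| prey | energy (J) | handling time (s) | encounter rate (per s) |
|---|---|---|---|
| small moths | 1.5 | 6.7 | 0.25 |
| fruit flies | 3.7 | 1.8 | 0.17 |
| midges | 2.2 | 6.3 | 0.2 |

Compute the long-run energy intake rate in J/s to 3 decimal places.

0.340 J/s

R = Σλ_iE_i / (1 + Σλ_ih_i)
Numerator: 0.25×1.5 + 0.17×3.7 + 0.2×2.2 = 1.444
Denominator: 1 + 0.25×6.7 + 0.17×1.8 + 0.2×6.3 = 4.241
R = 1.444/4.241 = 0.3405 J/s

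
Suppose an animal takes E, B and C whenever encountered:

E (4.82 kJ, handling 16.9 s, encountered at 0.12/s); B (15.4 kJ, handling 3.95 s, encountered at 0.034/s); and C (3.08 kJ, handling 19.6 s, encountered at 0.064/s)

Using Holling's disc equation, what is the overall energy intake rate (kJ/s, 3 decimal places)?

0.294 kJ/s

Energy encountered per unit search time: 0.12×4.82 + 0.034×15.4 + 0.064×3.08 = 1.299 kJ/s.
Handling time per unit search time: 0.12×16.9 + 0.034×3.95 + 0.064×19.6 = 3.417.
Rate = 1.299/(1 + 3.417) = 0.2941 kJ/s.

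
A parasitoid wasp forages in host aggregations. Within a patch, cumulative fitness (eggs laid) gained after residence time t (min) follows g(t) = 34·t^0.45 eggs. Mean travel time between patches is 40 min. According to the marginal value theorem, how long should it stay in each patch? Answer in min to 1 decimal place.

32.7 min

Optimal t* satisfies g'(t*) = g(t*)/(T + t*).
g'(t) = 0.45·34·t^-0.55. Setting 0.45·34·t^-0.55 = 34·t^0.45/(40+t) gives 0.45(40+t) = t, so 0.55·t = 0.45×40.
t* = 0.45×40/0.55 = 32.73 min.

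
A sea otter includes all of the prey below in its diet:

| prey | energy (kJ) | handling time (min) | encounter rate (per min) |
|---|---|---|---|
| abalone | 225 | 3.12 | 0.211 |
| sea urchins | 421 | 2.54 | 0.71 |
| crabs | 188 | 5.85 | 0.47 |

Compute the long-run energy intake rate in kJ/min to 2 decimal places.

R = (0.211×225 + 0.71×421 + 0.47×188) / (1 + 0.211×3.12 + 0.71×2.54 + 0.47×5.85) = 434.7/6.211 = 69.99 kJ/min.

69.99 kJ/min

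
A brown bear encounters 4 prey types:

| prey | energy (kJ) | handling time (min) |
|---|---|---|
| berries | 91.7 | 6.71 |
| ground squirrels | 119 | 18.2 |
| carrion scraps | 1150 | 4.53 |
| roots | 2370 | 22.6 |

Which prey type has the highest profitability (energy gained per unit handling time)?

In descending order of E/h:
carrion scraps: 1150/4.53 = 254 kJ/min
roots: 2370/22.6 = 105 kJ/min
berries: 91.7/6.71 = 13.7 kJ/min
ground squirrels: 119/18.2 = 6.54 kJ/min

carrion scraps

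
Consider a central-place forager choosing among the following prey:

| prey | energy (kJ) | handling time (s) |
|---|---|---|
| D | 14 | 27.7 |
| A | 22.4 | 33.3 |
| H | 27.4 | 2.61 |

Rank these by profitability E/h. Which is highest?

H

In descending order of E/h:
H: 27.4/2.61 = 10.5 kJ/s
A: 22.4/33.3 = 0.673 kJ/s
D: 14/27.7 = 0.505 kJ/s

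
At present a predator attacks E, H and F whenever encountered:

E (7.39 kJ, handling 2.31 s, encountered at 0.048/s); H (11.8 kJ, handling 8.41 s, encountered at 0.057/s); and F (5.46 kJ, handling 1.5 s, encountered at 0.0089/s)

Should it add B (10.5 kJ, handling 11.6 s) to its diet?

Yes

Intake rate on the current diet: R = (0.048×7.39 + 0.057×11.8 + 0.0089×5.46) / (1 + 0.048×2.31 + 0.057×8.41 + 0.0089×1.5) = 1.076/1.604 = 0.6709 kJ/s.
Profitability of B: 10.5/11.6 = 0.9052 kJ/s.
0.9052 > 0.6709, so adding B raises the average — include it.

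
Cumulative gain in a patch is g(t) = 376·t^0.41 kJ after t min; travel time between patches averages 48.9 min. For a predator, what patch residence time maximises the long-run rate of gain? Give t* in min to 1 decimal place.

Optimal t* satisfies g'(t*) = g(t*)/(T + t*).
g'(t) = 0.41·376·t^-0.59. Setting 0.41·376·t^-0.59 = 376·t^0.41/(48.9+t) gives 0.41(48.9+t) = t, so 0.59·t = 0.41×48.9.
t* = 0.41×48.9/0.59 = 33.98 min.

34.0 min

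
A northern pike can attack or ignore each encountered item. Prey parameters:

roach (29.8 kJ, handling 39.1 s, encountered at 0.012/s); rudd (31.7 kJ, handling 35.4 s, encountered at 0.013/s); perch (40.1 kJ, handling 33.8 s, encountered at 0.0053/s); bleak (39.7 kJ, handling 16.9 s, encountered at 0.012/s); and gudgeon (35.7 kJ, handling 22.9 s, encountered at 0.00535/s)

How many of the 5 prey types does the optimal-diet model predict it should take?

5

Rank by E/h (kJ/s): bleak 2.35, gudgeon 1.56, perch 1.19, rudd 0.895, roach 0.762. Include each in turn until the next type's E/h falls below the running intake rate.
Rate on top 1: 0.3961. gudgeon: 1.56 > 0.3961 → include.
Rate on top 2: 0.5036. perch: 1.19 > 0.5036 → include.
Rate on top 3: 0.5849. rudd: 0.895 > 0.5849 → include.
Rate on top 4: 0.6576. roach: 0.762 > 0.6576 → include.
Optimal diet: bleak, gudgeon, perch, rudd, roach — 5 of 5 types.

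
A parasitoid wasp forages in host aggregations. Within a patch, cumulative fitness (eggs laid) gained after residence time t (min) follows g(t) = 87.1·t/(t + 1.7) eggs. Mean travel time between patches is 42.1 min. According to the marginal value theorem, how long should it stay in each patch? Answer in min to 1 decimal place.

Optimal t* satisfies g'(t*) = g(t*)/(T + t*).
g'(t) = 87.1·1.7/(t + 1.7)². Setting 87.1·1.7/(t+1.7)² = 87.1t/[(t+1.7)(42.1+t)] gives 1.7(42.1+t) = t(t+1.7), so t² = 1.7×42.1 = 71.57.
t* = √71.57 = 8.46 min.

8.5 min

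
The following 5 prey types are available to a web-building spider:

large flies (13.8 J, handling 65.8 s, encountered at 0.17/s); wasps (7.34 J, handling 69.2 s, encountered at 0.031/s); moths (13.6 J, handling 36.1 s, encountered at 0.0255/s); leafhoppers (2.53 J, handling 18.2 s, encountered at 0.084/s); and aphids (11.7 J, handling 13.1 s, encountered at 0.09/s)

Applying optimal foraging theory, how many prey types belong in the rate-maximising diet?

1

Rank by E/h (J/s): aphids 0.893, moths 0.377, large flies 0.21, leafhoppers 0.139, wasps 0.106. Include each in turn until the next type's E/h falls below the running intake rate.
Rate on top 1: 0.4832. moths: 0.377 < 0.4832 → exclude; stop.
Optimal diet: aphids — 1 of 5 types.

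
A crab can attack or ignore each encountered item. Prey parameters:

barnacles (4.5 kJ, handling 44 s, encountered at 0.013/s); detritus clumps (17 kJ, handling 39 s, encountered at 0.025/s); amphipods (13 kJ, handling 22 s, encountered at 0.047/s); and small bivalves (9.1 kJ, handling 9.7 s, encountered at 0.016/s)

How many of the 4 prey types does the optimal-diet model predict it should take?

Profitabilities (E/h, kJ/s): small bivalves 0.938, amphipods 0.591, detritus clumps 0.436, barnacles 0.102. Add prey in this order while the next type's profitability exceeds the intake rate on those already taken.
Rate on top 1: 0.126. amphipods: 0.591 > 0.126 → include.
Rate on top 2: 0.3456. detritus clumps: 0.436 > 0.3456 → include.
Rate on top 3: 0.3734. barnacles: 0.102 < 0.3734 → exclude; stop.
Optimal diet: small bivalves, amphipods, detritus clumps — 3 of 4 types.

3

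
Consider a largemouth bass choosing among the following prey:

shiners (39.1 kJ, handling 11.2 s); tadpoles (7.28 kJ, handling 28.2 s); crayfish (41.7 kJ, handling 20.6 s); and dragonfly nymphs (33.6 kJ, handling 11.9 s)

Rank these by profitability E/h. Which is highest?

In descending order of E/h:
shiners: 39.1/11.2 = 3.49 kJ/s
dragonfly nymphs: 33.6/11.9 = 2.82 kJ/s
crayfish: 41.7/20.6 = 2.02 kJ/s
tadpoles: 7.28/28.2 = 0.258 kJ/s

shiners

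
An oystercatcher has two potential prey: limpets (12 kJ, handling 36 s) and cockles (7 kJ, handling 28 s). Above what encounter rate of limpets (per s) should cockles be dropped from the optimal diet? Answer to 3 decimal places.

0.083 per s

At the threshold, the rate on limpets alone equals the profitability of cockles: λ·12/(1 + λ·36) = 7/28 = 0.25.
Rearranging, λ(12 − 0.25×36) = 0.25, so λ = 0.25/3 = 0.08333 per s.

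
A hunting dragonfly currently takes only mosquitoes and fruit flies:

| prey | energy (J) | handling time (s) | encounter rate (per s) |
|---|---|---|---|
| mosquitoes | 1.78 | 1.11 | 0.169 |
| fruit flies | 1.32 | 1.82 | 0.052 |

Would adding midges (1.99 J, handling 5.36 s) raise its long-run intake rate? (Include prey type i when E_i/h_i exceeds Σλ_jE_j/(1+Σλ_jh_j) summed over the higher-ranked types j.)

Yes

Current rate: (0.169×1.78 + 0.052×1.32)/(1 + 0.169×1.11 + 0.052×1.82) = 0.2881 J/s.
midges: E/h = 1.99/5.36 = 0.3713 J/s.
Since 0.3713 > R, including midges increases the long-run rate.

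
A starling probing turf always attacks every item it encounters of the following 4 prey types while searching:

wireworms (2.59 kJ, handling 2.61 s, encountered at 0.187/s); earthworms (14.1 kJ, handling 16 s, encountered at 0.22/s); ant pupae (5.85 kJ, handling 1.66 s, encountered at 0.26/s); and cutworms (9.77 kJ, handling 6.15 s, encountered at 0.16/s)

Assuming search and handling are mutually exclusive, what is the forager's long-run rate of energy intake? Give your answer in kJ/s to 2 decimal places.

Energy encountered per unit search time: 0.187×2.59 + 0.22×14.1 + 0.26×5.85 + 0.16×9.77 = 6.671 kJ/s.
Handling time per unit search time: 0.187×2.61 + 0.22×16 + 0.26×1.66 + 0.16×6.15 = 5.424.
Rate = 6.671/(1 + 5.424) = 1.038 kJ/s.

1.04 kJ/s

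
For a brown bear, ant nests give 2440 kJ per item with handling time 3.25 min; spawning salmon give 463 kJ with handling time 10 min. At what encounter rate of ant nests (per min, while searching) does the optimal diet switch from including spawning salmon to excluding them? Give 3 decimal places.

Drop spawning salmon once their profitability E₂/h₂ falls below the rate achievable on ant nests alone: E₂/h₂ = λE₁/(1 + λh₁).
Solve for λ: λE₁h₂ = E₂(1 + λh₁) → λ(E₁h₂ − E₂h₁) = E₂ → λ = E₂/(E₁h₂ − E₂h₁).
λ = 463/(2440×10 − 463×3.25) = 463/2.29e+04 = 0.02022 per min.

0.020 per min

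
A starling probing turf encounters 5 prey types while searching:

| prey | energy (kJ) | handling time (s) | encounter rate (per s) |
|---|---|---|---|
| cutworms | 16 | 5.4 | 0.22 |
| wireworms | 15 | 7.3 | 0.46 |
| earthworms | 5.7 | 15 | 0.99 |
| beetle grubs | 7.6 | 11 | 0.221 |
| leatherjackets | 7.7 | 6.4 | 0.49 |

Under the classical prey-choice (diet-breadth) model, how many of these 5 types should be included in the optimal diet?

2

Rank by E/h (kJ/s): cutworms 2.96, wireworms 2.05, leatherjackets 1.2, beetle grubs 0.691, earthworms 0.38. Include each in turn until the next type's E/h falls below the running intake rate.
Rate on top 1: 1.609. wireworms: 2.05 > 1.609 → include.
Rate on top 2: 1.879. leatherjackets: 1.2 < 1.879 → exclude; stop.
Optimal diet: cutworms, wireworms — 2 of 5 types.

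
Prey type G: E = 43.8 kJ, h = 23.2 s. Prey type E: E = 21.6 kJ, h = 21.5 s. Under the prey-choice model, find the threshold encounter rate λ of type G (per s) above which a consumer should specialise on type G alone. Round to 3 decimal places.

At the threshold, the rate on type G alone equals the profitability of type E: λ·43.8/(1 + λ·23.2) = 21.6/21.5 = 1.005.
Rearranging, λ(43.8 − 1.005×23.2) = 1.005, so λ = 1.005/20.49 = 0.04903 per s.

0.049 per s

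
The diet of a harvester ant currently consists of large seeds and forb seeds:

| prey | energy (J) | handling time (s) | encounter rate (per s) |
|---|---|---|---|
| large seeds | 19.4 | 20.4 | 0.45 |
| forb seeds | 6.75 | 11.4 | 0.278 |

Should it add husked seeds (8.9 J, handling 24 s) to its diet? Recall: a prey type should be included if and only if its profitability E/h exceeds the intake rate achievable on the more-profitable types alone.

Current rate: (0.45×19.4 + 0.278×6.75)/(1 + 0.45×20.4 + 0.278×11.4) = 0.7945 J/s.
husked seeds: E/h = 8.9/24 = 0.3708 J/s.
Since 0.3708 < R, time spent handling husked seeds is better spent searching.

No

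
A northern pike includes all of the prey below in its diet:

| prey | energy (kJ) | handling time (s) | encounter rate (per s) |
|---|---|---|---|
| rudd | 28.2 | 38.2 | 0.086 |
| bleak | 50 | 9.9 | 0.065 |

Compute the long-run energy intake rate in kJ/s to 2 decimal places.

R = Σλ_iE_i / (1 + Σλ_ih_i)
Numerator: 0.086×28.2 + 0.065×50 = 5.675
Denominator: 1 + 0.086×38.2 + 0.065×9.9 = 4.929
R = 5.675/4.929 = 1.151 kJ/s

1.15 kJ/s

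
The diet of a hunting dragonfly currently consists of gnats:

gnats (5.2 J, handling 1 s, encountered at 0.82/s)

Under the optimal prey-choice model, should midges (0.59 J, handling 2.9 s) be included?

No

Intake rate on the current diet: R = (0.82×5.2) / (1 + 0.82×1) = 4.264/1.82 = 2.343 J/s.
midges: E/h = 0.59/2.9 = 0.2034 J/s.
0.2034 < 2.343, so adding midges would lower the average — exclude it.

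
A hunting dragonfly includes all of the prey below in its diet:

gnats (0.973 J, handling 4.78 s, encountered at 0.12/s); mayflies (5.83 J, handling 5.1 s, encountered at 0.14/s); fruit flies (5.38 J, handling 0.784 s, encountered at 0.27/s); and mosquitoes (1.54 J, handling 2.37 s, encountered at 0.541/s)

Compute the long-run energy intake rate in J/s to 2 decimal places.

0.85 J/s

Energy encountered per unit search time: 0.12×0.973 + 0.14×5.83 + 0.27×5.38 + 0.541×1.54 = 3.219 J/s.
Handling time per unit search time: 0.12×4.78 + 0.14×5.1 + 0.27×0.784 + 0.541×2.37 = 2.781.
Rate = 3.219/(1 + 2.781) = 0.8512 J/s.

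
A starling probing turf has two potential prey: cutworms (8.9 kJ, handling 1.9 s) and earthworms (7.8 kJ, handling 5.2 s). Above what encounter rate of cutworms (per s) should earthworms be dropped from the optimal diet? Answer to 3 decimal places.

The zero-one rule: include earthworms iff E₂/h₂ > λE₁/(1+λh₁). Equality gives the switch point.
λE₁h₂ = E₂ + λE₂h₁ ⇒ λ = E₂/(E₁h₂ − E₂h₁) = 7.8/(46.28 − 14.82) = 0.2479 per s.

0.248 per s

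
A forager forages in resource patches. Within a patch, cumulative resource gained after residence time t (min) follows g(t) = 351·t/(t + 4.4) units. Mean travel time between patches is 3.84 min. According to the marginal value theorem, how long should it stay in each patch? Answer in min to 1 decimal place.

4.1 min

By the marginal value theorem, leave when the instantaneous gain rate g'(t) equals the habitat-wide average g(t)/(T + t).
g'(t) = 351·4.4/(t + 4.4)². Setting 351·4.4/(t+4.4)² = 351t/[(t+4.4)(3.84+t)] gives 4.4(3.84+t) = t(t+4.4), so t² = 4.4×3.84 = 16.9.
t* = √16.9 = 4.11 min.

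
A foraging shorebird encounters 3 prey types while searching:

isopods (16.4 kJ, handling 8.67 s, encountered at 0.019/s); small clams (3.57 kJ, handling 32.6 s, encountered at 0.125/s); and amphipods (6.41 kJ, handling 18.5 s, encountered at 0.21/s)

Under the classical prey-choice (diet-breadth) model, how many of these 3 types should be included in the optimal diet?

E/h in descending order: isopods 1.89, amphipods 0.346, small clams 0.11 kJ/s. The optimal diet is the largest prefix of this list for which every included type satisfies E_i/h_i > R on the types above it.
Rate on top 1: 0.2675. amphipods: 0.346 > 0.2675 → include.
Rate on top 2: 0.3283. small clams: 0.11 < 0.3283 → exclude; stop.
Optimal diet: isopods, amphipods — 2 of 3 types.

2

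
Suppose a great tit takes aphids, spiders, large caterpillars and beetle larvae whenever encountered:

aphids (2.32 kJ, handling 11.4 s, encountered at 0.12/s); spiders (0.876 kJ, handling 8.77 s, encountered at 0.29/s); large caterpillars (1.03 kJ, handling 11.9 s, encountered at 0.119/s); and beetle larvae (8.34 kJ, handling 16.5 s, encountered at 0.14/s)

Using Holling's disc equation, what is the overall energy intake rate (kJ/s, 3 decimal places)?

R = Σλ_iE_i / (1 + Σλ_ih_i)
Numerator: 0.12×2.32 + 0.29×0.876 + 0.119×1.03 + 0.14×8.34 = 1.823
Denominator: 1 + 0.12×11.4 + 0.29×8.77 + 0.119×11.9 + 0.14×16.5 = 8.637
R = 1.823/8.637 = 0.211 kJ/s

0.211 kJ/s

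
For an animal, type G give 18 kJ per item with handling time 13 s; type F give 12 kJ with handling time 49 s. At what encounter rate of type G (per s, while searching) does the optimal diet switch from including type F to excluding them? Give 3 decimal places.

The zero-one rule: include type F iff E₂/h₂ > λE₁/(1+λh₁). Equality gives the switch point.
λE₁h₂ = E₂ + λE₂h₁ ⇒ λ = E₂/(E₁h₂ − E₂h₁) = 12/(882 − 156) = 0.01653 per s.

0.017 per s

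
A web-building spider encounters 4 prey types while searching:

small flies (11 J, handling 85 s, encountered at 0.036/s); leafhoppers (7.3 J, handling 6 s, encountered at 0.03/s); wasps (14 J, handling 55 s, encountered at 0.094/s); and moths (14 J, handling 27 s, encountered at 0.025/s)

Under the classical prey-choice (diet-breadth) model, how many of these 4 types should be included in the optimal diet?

Profitabilities (E/h, J/s): leafhoppers 1.22, moths 0.519, wasps 0.255, small flies 0.129. Add prey in this order while the next type's profitability exceeds the intake rate on those already taken.
Rate on top 1: 0.1856. moths: 0.519 > 0.1856 → include.
Rate on top 2: 0.3067. wasps: 0.255 < 0.3067 → exclude; stop.
Optimal diet: leafhoppers, moths — 2 of 4 types.

2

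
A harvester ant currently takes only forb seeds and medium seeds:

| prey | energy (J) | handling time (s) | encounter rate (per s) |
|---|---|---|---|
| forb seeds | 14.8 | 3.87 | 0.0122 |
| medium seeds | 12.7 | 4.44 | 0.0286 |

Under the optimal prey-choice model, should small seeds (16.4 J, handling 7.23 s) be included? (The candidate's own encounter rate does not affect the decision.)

Yes

On forb seeds and medium seeds alone, R = ΣλE/(1+Σλh) = 0.5438/1.174 = 0.4631 J/s.
small seeds: E/h = 16.4/7.23 = 2.268 J/s.
Since 2.268 > R, including small seeds increases the long-run rate.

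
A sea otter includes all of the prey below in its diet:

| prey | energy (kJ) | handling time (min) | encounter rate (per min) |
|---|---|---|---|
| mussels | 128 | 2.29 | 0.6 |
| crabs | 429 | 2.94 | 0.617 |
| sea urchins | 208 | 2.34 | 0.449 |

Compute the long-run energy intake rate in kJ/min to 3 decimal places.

83.015 kJ/min

R = (0.6×128 + 0.617×429 + 0.449×208) / (1 + 0.6×2.29 + 0.617×2.94 + 0.449×2.34) = 434.9/5.239 = 83.01 kJ/min.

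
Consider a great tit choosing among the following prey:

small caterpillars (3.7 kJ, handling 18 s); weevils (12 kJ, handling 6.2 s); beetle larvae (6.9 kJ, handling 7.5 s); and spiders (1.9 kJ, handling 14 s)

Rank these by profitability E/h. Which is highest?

weevils

Profitability E/h (kJ/s): small caterpillars = 3.7/18 = 0.206, weevils = 12/6.2 = 1.94, beetle larvae = 6.9/7.5 = 0.92, spiders = 1.9/14 = 0.136.
Ranked: weevils > beetle larvae > small caterpillars > spiders.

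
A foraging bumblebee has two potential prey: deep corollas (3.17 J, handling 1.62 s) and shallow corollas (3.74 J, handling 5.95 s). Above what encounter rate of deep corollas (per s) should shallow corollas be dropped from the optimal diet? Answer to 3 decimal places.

0.292 per s

At the threshold, the rate on deep corollas alone equals the profitability of shallow corollas: λ·3.17/(1 + λ·1.62) = 3.74/5.95 = 0.6286.
Rearranging, λ(3.17 − 0.6286×1.62) = 0.6286, so λ = 0.6286/2.152 = 0.2921 per s.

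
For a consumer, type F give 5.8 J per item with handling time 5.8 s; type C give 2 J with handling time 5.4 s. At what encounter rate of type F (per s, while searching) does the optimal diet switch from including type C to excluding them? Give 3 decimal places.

0.101 per s

At the threshold, the rate on type F alone equals the profitability of type C: λ·5.8/(1 + λ·5.8) = 2/5.4 = 0.3704.
Rearranging, λ(5.8 − 0.3704×5.8) = 0.3704, so λ = 0.3704/3.652 = 0.1014 per s.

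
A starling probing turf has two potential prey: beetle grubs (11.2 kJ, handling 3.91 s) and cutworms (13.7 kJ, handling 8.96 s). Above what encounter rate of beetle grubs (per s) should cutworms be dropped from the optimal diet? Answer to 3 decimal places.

0.293 per s

Drop cutworms once their profitability E₂/h₂ falls below the rate achievable on beetle grubs alone: E₂/h₂ = λE₁/(1 + λh₁).
Solve for λ: λE₁h₂ = E₂(1 + λh₁) → λ(E₁h₂ − E₂h₁) = E₂ → λ = E₂/(E₁h₂ − E₂h₁).
λ = 13.7/(11.2×8.96 − 13.7×3.91) = 13.7/46.79 = 0.2928 per s.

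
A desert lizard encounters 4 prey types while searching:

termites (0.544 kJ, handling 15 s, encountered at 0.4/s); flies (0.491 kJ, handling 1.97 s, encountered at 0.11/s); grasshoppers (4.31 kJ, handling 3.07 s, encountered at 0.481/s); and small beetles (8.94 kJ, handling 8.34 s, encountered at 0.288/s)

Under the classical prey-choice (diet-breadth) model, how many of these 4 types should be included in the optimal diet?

Profitabilities (E/h, kJ/s): grasshoppers 1.4, small beetles 1.07, flies 0.249, termites 0.0363. Add prey in this order while the next type's profitability exceeds the intake rate on those already taken.
Rate on top 1: 0.8371. small beetles: 1.07 > 0.8371 → include.
Rate on top 2: 0.9527. flies: 0.249 < 0.9527 → exclude; stop.
Optimal diet: grasshoppers, small beetles — 2 of 4 types.

2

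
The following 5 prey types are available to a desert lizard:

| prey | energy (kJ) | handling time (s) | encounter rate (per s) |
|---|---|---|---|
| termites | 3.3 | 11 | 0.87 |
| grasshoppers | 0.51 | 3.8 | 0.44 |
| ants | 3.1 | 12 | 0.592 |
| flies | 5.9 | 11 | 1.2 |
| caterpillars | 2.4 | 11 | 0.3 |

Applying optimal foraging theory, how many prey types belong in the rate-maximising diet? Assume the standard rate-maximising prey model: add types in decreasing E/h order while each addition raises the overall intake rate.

Rank by E/h (kJ/s): flies 0.536, termites 0.3, ants 0.258, caterpillars 0.218, grasshoppers 0.134. Include each in turn until the next type's E/h falls below the running intake rate.
Rate on top 1: 0.4986. termites: 0.3 < 0.4986 → exclude; stop.
Optimal diet: flies — 1 of 5 types.

1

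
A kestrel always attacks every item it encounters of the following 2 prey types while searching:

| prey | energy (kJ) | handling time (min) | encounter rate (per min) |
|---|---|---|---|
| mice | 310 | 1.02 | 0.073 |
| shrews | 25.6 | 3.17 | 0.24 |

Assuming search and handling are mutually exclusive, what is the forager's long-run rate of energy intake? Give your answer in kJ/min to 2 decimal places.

R = Σλ_iE_i / (1 + Σλ_ih_i)
Numerator: 0.073×310 + 0.24×25.6 = 28.77
Denominator: 1 + 0.073×1.02 + 0.24×3.17 = 1.835
R = 28.77/1.835 = 15.68 kJ/min

15.68 kJ/min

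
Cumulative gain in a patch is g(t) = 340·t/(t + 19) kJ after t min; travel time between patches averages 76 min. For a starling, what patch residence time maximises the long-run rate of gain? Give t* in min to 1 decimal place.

By the marginal value theorem, leave when the instantaneous gain rate g'(t) equals the habitat-wide average g(t)/(T + t).
g'(t) = 340·19/(t + 19)². Setting 340·19/(t+19)² = 340t/[(t+19)(76+t)] gives 19(76+t) = t(t+19), so t² = 19×76 = 1444.
t* = √1444 = 38 min.

38.0 min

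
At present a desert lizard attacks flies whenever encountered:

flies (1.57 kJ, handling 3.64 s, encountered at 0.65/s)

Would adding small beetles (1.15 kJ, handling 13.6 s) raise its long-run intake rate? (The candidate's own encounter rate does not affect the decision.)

On flies alone, R = ΣλE/(1+Σλh) = 1.021/3.366 = 0.3032 kJ/s.
Profitability of small beetles: 1.15/13.6 = 0.08456 kJ/s.
0.08456 < 0.3032, so adding small beetles would lower the average — exclude it.

No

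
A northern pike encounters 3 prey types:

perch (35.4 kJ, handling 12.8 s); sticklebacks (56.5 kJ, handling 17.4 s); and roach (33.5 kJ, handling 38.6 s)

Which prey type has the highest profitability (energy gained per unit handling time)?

sticklebacks

In descending order of E/h:
sticklebacks: 56.5/17.4 = 3.25 kJ/s
perch: 35.4/12.8 = 2.77 kJ/s
roach: 33.5/38.6 = 0.868 kJ/s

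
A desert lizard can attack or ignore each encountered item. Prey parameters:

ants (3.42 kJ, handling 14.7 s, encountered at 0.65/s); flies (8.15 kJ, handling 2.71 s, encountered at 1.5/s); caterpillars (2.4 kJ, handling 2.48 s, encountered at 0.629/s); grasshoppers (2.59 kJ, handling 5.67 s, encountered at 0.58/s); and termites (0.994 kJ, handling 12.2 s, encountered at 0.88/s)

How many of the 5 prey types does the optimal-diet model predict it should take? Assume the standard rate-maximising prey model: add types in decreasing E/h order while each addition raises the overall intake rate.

Profitabilities (E/h, kJ/s): flies 3.01, caterpillars 0.968, grasshoppers 0.457, ants 0.233, termites 0.0815. Add prey in this order while the next type's profitability exceeds the intake rate on those already taken.
Rate on top 1: 2.414. caterpillars: 0.968 < 2.414 → exclude; stop.
Optimal diet: flies — 1 of 5 types.

1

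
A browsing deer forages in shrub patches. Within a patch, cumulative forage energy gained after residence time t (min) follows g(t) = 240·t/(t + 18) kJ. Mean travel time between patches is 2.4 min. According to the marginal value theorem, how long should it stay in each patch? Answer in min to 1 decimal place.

6.6 min

Optimal t* satisfies g'(t*) = g(t*)/(T + t*).
g'(t) = 240·18/(t + 18)². Setting 240·18/(t+18)² = 240t/[(t+18)(2.4+t)] gives 18(2.4+t) = t(t+18), so t² = 18×2.4 = 43.2.
t* = √43.2 = 6.573 min.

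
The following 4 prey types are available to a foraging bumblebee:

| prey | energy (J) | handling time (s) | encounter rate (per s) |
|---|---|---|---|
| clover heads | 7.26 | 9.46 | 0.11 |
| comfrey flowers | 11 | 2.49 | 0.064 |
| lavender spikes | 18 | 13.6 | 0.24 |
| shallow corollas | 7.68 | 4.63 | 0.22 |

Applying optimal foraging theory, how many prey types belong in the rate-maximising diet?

3

Rank by E/h (J/s): comfrey flowers 4.42, shallow corollas 1.66, lavender spikes 1.32, clover heads 0.767. Include each in turn until the next type's E/h falls below the running intake rate.
Rate on top 1: 0.6072. shallow corollas: 1.66 > 0.6072 → include.
Rate on top 2: 1.099. lavender spikes: 1.32 > 1.099 → include.
Rate on top 3: 1.234. clover heads: 0.767 < 1.234 → exclude; stop.
Optimal diet: comfrey flowers, shallow corollas, lavender spikes — 3 of 4 types.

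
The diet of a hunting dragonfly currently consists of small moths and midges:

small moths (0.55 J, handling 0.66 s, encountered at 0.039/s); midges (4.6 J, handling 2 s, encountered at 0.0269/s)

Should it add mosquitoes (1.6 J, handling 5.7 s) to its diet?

Yes

Current rate: (0.039×0.55 + 0.0269×4.6)/(1 + 0.039×0.66 + 0.0269×2) = 0.1345 J/s.
Profitability of mosquitoes: 1.6/5.7 = 0.2807 J/s.
0.2807 > 0.1345, so adding mosquitoes raises the average — include it.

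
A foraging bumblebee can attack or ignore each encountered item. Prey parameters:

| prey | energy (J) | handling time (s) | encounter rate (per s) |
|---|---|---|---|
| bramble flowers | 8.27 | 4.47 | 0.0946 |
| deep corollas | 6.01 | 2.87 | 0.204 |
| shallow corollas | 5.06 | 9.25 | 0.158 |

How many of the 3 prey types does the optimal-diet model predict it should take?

2

Profitabilities (E/h, J/s): deep corollas 2.09, bramble flowers 1.85, shallow corollas 0.547. Add prey in this order while the next type's profitability exceeds the intake rate on those already taken.
Rate on top 1: 0.7733. bramble flowers: 1.85 > 0.7733 → include.
Rate on top 2: 1. shallow corollas: 0.547 < 1 → exclude; stop.
Optimal diet: deep corollas, bramble flowers — 2 of 3 types.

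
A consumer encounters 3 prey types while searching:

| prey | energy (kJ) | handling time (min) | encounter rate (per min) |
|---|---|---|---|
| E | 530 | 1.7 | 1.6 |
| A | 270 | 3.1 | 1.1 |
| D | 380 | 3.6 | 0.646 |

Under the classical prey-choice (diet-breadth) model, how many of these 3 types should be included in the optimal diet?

E/h in descending order: E 312, D 106, A 87.1 kJ/min. The optimal diet is the largest prefix of this list for which every included type satisfies E_i/h_i > R on the types above it.
Rate on top 1: 228. D: 106 < 228 → exclude; stop.
Optimal diet: E — 1 of 3 types.

1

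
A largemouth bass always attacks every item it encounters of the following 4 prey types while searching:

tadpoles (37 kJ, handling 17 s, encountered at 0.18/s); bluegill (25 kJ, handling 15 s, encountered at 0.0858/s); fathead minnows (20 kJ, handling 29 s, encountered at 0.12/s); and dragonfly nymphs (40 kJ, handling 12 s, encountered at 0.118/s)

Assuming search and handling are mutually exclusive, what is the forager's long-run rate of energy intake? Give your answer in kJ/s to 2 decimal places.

1.55 kJ/s

R = Σλ_iE_i / (1 + Σλ_ih_i)
Numerator: 0.18×37 + 0.0858×25 + 0.12×20 + 0.118×40 = 15.93
Denominator: 1 + 0.18×17 + 0.0858×15 + 0.12×29 + 0.118×12 = 10.24
R = 15.93/10.24 = 1.555 kJ/s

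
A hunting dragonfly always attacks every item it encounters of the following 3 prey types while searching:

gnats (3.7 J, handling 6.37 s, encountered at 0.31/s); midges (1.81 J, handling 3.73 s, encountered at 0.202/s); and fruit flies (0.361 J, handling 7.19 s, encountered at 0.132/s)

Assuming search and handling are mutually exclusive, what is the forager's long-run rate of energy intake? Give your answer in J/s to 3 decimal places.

0.334 J/s

Energy encountered per unit search time: 0.31×3.7 + 0.202×1.81 + 0.132×0.361 = 1.56 J/s.
Handling time per unit search time: 0.31×6.37 + 0.202×3.73 + 0.132×7.19 = 3.677.
Rate = 1.56/(1 + 3.677) = 0.3336 J/s.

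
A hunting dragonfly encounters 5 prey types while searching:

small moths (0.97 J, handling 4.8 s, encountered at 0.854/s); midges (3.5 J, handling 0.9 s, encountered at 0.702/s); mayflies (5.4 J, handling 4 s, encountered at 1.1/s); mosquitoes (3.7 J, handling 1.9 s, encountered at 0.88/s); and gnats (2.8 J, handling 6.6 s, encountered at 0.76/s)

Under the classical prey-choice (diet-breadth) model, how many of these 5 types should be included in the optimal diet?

2

Rank by E/h (J/s): midges 3.89, mosquitoes 1.95, mayflies 1.35, gnats 0.424, small moths 0.202. Include each in turn until the next type's E/h falls below the running intake rate.
Rate on top 1: 1.506. mosquitoes: 1.95 > 1.506 → include.
Rate on top 2: 1.729. mayflies: 1.35 < 1.729 → exclude; stop.
Optimal diet: midges, mosquitoes — 2 of 5 types.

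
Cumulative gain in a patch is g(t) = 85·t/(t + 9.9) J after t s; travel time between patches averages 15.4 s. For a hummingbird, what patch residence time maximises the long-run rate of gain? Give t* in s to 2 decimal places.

Maximise g(t)/(T+t): set derivative to zero → g'(t)(T+t) = g(t).
g'(t) = 85·9.9/(t + 9.9)². Setting 85·9.9/(t+9.9)² = 85t/[(t+9.9)(15.4+t)] gives 9.9(15.4+t) = t(t+9.9), so t² = 9.9×15.4 = 152.5.
t* = √152.5 = 12.35 s.

12.35 s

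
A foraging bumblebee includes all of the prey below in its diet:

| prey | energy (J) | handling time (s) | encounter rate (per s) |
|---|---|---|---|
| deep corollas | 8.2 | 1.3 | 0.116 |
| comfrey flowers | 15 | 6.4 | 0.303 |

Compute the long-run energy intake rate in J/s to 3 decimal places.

Energy encountered per unit search time: 0.116×8.2 + 0.303×15 = 5.496 J/s.
Handling time per unit search time: 0.116×1.3 + 0.303×6.4 = 2.09.
Rate = 5.496/(1 + 2.09) = 1.779 J/s.

1.779 J/s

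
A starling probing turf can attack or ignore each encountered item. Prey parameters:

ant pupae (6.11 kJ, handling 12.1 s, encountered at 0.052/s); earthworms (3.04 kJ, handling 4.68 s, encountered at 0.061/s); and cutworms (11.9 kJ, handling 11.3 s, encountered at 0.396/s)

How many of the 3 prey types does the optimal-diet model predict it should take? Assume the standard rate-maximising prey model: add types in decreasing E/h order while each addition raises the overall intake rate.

E/h in descending order: cutworms 1.05, earthworms 0.65, ant pupae 0.505 kJ/s. The optimal diet is the largest prefix of this list for which every included type satisfies E_i/h_i > R on the types above it.
Rate on top 1: 0.8607. earthworms: 0.65 < 0.8607 → exclude; stop.
Optimal diet: cutworms — 1 of 3 types.

1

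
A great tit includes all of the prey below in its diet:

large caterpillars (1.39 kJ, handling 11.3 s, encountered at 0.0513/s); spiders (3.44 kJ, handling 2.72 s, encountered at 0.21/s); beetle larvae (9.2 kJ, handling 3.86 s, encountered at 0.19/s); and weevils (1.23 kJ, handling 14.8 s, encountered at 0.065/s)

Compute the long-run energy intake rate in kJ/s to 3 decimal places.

0.682 kJ/s

R = (0.0513×1.39 + 0.21×3.44 + 0.19×9.2 + 0.065×1.23) / (1 + 0.0513×11.3 + 0.21×2.72 + 0.19×3.86 + 0.065×14.8) = 2.622/3.846 = 0.6816 kJ/s.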